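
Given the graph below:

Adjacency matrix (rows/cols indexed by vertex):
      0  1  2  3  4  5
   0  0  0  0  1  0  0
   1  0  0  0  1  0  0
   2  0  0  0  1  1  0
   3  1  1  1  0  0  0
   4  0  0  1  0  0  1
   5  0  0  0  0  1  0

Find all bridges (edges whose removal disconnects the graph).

A bridge is an edge whose removal increases the number of connected components.
Bridges found: (0,3), (1,3), (2,3), (2,4), (4,5)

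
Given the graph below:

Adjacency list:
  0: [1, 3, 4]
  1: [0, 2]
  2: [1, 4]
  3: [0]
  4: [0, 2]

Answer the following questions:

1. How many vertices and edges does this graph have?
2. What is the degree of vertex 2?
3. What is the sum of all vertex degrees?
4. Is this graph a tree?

Count: 5 vertices, 5 edges.
Vertex 2 has neighbors [1, 4], degree = 2.
Handshaking lemma: 2 * 5 = 10.
A tree on 5 vertices has 4 edges. This graph has 5 edges (1 extra). Not a tree.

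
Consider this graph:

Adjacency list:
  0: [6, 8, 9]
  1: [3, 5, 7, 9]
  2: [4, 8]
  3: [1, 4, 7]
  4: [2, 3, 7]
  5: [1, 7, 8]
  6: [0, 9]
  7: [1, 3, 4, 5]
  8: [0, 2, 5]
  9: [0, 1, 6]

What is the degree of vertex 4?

Vertex 4 has neighbors [2, 3, 7], so deg(4) = 3.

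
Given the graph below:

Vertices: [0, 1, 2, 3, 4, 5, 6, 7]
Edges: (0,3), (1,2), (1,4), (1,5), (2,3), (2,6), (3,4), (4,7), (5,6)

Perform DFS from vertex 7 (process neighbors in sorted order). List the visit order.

DFS from vertex 7 (neighbors processed in ascending order):
Visit order: 7, 4, 1, 2, 3, 0, 6, 5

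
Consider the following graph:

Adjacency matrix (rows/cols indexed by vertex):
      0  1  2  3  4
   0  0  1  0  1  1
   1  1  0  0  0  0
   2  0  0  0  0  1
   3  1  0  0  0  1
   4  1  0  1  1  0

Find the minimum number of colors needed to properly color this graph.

The graph has a maximum clique of size 3 (lower bound on chromatic number).
A valid 3-coloring: {0: 0, 1: 1, 2: 0, 3: 2, 4: 1}.
Chromatic number = 3.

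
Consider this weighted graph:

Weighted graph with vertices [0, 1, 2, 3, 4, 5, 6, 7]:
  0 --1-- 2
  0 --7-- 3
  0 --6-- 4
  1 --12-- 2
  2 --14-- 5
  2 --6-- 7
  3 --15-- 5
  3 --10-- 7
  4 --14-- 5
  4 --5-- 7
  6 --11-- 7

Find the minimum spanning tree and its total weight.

Applying Kruskal's algorithm (sort edges by weight, add if no cycle):
  Add (0,2) w=1
  Add (4,7) w=5
  Add (0,4) w=6
  Skip (2,7) w=6 (creates cycle)
  Add (0,3) w=7
  Skip (3,7) w=10 (creates cycle)
  Add (6,7) w=11
  Add (1,2) w=12
  Add (2,5) w=14
  Skip (4,5) w=14 (creates cycle)
  Skip (3,5) w=15 (creates cycle)
MST weight = 56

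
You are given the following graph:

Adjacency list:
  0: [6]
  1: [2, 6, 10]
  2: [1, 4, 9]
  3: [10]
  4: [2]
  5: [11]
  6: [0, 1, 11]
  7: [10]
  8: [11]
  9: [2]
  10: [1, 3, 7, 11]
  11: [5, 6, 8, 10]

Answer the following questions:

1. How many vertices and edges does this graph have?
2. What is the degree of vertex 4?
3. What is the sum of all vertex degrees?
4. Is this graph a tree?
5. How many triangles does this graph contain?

Count: 12 vertices, 12 edges.
Vertex 4 has neighbors [2], degree = 1.
Handshaking lemma: 2 * 12 = 24.
A tree on 12 vertices has 11 edges. This graph has 12 edges (1 extra). Not a tree.
Number of triangles = 0.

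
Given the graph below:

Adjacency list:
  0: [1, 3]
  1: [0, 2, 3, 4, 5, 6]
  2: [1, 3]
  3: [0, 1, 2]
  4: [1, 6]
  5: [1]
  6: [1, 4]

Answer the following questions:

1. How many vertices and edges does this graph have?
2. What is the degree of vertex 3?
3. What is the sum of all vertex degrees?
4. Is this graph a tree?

Count: 7 vertices, 9 edges.
Vertex 3 has neighbors [0, 1, 2], degree = 3.
Handshaking lemma: 2 * 9 = 18.
A tree on 7 vertices has 6 edges. This graph has 9 edges (3 extra). Not a tree.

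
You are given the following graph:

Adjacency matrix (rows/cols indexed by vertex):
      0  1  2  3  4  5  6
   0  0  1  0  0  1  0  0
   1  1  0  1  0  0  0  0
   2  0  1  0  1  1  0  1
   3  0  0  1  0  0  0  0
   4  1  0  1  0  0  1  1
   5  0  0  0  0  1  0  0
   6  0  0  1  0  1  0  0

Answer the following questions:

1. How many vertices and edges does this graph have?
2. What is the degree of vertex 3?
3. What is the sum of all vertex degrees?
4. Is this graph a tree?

Count: 7 vertices, 8 edges.
Vertex 3 has neighbors [2], degree = 1.
Handshaking lemma: 2 * 8 = 16.
A tree on 7 vertices has 6 edges. This graph has 8 edges (2 extra). Not a tree.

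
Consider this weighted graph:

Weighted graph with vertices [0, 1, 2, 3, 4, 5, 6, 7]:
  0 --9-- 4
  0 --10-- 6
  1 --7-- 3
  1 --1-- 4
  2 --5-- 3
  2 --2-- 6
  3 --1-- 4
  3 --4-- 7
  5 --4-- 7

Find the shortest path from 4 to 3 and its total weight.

Using Dijkstra's algorithm from vertex 4:
Shortest path: 4 -> 3
Total weight: 1 = 1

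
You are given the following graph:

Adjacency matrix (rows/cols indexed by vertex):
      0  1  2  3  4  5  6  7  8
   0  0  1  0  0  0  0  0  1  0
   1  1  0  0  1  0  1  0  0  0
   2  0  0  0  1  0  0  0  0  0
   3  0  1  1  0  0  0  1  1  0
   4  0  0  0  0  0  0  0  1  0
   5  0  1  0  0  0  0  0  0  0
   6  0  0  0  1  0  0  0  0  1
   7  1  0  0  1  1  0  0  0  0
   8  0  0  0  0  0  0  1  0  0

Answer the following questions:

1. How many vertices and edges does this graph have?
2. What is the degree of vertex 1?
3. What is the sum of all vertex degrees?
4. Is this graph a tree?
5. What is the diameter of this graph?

Count: 9 vertices, 9 edges.
Vertex 1 has neighbors [0, 3, 5], degree = 3.
Handshaking lemma: 2 * 9 = 18.
A tree on 9 vertices has 8 edges. This graph has 9 edges (1 extra). Not a tree.
Diameter (longest shortest path) = 4.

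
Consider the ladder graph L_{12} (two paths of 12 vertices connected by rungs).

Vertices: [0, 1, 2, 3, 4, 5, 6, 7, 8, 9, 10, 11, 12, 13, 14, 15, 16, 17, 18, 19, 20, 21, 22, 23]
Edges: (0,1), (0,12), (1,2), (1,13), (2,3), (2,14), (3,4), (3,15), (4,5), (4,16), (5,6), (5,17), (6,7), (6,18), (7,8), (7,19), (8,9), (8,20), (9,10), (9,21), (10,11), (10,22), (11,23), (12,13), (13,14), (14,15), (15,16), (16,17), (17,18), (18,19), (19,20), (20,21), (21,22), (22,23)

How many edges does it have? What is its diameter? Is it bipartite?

Ladder graph L_{12}: 12 rungs + 2 * (12-1) path edges = 12 + 22 = 34 edges.
Diameter = 12.
Ladder graphs are bipartite (alternating coloring along each path).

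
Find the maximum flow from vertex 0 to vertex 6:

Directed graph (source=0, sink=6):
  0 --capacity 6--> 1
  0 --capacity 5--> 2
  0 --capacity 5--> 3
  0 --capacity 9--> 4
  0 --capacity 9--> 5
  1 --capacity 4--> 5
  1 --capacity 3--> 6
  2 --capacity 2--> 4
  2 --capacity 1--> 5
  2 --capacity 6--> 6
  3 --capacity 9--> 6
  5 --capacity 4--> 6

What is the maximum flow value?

Computing max flow:
  Flow on (0->1): 3/6
  Flow on (0->2): 5/5
  Flow on (0->3): 5/5
  Flow on (0->5): 4/9
  Flow on (1->6): 3/3
  Flow on (2->6): 5/6
  Flow on (3->6): 5/9
  Flow on (5->6): 4/4
Maximum flow = 17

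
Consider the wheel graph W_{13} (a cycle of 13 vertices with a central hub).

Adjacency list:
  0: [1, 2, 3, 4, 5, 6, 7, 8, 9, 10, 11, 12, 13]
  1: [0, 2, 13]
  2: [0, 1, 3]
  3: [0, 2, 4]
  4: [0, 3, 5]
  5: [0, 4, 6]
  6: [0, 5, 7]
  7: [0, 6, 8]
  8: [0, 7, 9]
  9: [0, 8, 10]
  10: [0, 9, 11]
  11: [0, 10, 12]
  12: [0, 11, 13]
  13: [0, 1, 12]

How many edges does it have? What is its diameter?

Wheel graph W_{13}: 13 cycle edges + 13 spoke edges = 26 edges.
The hub is distance 1 from all cycle vertices. Max distance between cycle vertices through hub is 2.
Diameter = 2.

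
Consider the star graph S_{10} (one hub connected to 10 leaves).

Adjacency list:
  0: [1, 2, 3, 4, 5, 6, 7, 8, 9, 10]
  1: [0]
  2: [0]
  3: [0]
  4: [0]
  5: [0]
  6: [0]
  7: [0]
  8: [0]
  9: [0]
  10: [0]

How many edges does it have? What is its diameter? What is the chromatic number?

Star graph S_{10}: the hub connects to all 10 leaves.
Edges = 10.
Diameter = 2 (any leaf to hub is 1, leaf to leaf through hub is 2).
Star graphs are bipartite (hub vs leaves), so chromatic number = 2.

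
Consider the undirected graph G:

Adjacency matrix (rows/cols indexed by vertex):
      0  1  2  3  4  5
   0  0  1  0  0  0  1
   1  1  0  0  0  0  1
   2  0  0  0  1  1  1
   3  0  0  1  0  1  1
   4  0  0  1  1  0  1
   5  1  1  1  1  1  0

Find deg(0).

Vertex 0 has neighbors [1, 5], so deg(0) = 2.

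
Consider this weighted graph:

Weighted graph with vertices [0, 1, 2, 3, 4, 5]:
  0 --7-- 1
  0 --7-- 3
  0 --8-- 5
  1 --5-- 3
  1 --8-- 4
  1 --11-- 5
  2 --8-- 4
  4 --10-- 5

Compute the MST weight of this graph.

Applying Kruskal's algorithm (sort edges by weight, add if no cycle):
  Add (1,3) w=5
  Add (0,1) w=7
  Skip (0,3) w=7 (creates cycle)
  Add (0,5) w=8
  Add (1,4) w=8
  Add (2,4) w=8
  Skip (4,5) w=10 (creates cycle)
  Skip (1,5) w=11 (creates cycle)
MST weight = 36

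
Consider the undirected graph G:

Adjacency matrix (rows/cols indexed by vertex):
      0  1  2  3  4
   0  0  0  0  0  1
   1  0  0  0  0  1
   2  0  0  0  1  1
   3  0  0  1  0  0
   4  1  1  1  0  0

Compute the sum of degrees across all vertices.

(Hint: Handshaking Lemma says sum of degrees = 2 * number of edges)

Count edges: 4 edges.
By Handshaking Lemma: sum of degrees = 2 * 4 = 8.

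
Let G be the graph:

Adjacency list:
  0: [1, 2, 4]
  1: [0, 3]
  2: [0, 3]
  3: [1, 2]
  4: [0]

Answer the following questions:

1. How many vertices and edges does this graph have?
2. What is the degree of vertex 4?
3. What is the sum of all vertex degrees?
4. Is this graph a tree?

Count: 5 vertices, 5 edges.
Vertex 4 has neighbors [0], degree = 1.
Handshaking lemma: 2 * 5 = 10.
A tree on 5 vertices has 4 edges. This graph has 5 edges (1 extra). Not a tree.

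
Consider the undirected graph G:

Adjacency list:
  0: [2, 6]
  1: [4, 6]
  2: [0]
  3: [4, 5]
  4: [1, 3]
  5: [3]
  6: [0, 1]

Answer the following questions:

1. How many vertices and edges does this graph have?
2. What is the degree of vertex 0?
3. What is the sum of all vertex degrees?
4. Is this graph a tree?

Count: 7 vertices, 6 edges.
Vertex 0 has neighbors [2, 6], degree = 2.
Handshaking lemma: 2 * 6 = 12.
A graph is a tree iff it is connected and has exactly n-1 edges. This graph is connected (all 7 vertices in one component) and has 7-1 = 6 edges. It is a tree.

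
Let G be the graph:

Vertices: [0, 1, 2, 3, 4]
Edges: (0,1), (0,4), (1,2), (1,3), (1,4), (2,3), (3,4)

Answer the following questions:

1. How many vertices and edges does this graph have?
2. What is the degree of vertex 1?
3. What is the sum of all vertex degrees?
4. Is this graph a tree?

Count: 5 vertices, 7 edges.
Vertex 1 has neighbors [0, 2, 3, 4], degree = 4.
Handshaking lemma: 2 * 7 = 14.
A tree on 5 vertices has 4 edges. This graph has 7 edges (3 extra). Not a tree.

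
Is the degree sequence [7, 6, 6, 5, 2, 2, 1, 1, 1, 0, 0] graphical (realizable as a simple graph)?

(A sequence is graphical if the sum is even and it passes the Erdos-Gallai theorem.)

Sum of degrees = 31. Sum is odd, so the sequence is NOT graphical.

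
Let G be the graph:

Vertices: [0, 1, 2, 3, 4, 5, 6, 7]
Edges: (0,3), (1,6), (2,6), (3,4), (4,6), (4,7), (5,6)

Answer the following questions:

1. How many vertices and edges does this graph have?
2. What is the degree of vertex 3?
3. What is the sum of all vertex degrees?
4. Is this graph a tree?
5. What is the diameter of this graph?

Count: 8 vertices, 7 edges.
Vertex 3 has neighbors [0, 4], degree = 2.
Handshaking lemma: 2 * 7 = 14.
A graph is a tree iff it is connected and has exactly n-1 edges. This graph is connected (all 8 vertices in one component) and has 8-1 = 7 edges. It is a tree.
Diameter (longest shortest path) = 4.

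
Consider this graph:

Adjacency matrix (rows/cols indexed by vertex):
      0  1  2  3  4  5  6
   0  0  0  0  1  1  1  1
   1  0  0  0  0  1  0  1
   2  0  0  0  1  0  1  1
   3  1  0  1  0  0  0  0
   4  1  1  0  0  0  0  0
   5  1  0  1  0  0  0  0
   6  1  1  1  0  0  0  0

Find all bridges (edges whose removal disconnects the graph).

No bridges found. The graph is 2-edge-connected (no single edge removal disconnects it).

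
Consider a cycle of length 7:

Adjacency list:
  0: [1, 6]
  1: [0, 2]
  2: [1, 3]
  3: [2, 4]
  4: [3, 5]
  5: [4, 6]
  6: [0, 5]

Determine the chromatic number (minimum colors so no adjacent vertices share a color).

This is an odd cycle (C_7). Odd cycles are not bipartite (any 2-coloring forces two adjacent vertices to match), and 3 colors suffice.
Chromatic number = 3.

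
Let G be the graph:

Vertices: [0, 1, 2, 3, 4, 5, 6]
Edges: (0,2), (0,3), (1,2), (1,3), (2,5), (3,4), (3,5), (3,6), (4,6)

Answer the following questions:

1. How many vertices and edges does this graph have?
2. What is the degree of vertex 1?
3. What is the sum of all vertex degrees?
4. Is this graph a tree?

Count: 7 vertices, 9 edges.
Vertex 1 has neighbors [2, 3], degree = 2.
Handshaking lemma: 2 * 9 = 18.
A tree on 7 vertices has 6 edges. This graph has 9 edges (3 extra). Not a tree.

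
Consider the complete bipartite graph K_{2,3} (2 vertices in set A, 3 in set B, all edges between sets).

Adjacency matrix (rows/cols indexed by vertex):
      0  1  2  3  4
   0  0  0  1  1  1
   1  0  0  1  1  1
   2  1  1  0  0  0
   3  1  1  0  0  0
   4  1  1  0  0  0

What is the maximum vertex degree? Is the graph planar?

Set-A vertices have degree 3; set-B vertices have degree 2. Maximum degree = max(2,3) = 3.
min(2,3) <= 2, so K_{2,3} avoids a K_{3,3} subdivision and is planar.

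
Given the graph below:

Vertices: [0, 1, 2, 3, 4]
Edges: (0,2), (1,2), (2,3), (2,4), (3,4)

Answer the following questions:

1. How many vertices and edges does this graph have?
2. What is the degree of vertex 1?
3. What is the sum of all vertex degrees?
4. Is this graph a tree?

Count: 5 vertices, 5 edges.
Vertex 1 has neighbors [2], degree = 1.
Handshaking lemma: 2 * 5 = 10.
A tree on 5 vertices has 4 edges. This graph has 5 edges (1 extra). Not a tree.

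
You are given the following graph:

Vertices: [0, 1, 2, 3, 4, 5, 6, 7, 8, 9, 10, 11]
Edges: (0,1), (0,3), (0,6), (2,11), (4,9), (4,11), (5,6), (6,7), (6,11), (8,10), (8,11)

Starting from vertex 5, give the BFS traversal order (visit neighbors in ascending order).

BFS from vertex 5 (neighbors processed in ascending order):
Visit order: 5, 6, 0, 7, 11, 1, 3, 2, 4, 8, 9, 10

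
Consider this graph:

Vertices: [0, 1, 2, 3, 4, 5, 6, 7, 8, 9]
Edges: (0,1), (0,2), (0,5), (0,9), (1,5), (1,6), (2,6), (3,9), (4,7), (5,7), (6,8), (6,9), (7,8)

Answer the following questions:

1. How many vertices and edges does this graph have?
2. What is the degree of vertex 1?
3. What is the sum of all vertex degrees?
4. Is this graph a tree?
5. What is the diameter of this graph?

Count: 10 vertices, 13 edges.
Vertex 1 has neighbors [0, 5, 6], degree = 3.
Handshaking lemma: 2 * 13 = 26.
A tree on 10 vertices has 9 edges. This graph has 13 edges (4 extra). Not a tree.
Diameter (longest shortest path) = 5.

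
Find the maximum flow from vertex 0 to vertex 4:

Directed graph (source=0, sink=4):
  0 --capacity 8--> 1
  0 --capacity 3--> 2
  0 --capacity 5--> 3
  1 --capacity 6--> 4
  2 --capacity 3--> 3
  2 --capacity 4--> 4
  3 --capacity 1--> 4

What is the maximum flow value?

Computing max flow:
  Flow on (0->1): 6/8
  Flow on (0->2): 3/3
  Flow on (0->3): 1/5
  Flow on (1->4): 6/6
  Flow on (2->4): 3/4
  Flow on (3->4): 1/1
Maximum flow = 10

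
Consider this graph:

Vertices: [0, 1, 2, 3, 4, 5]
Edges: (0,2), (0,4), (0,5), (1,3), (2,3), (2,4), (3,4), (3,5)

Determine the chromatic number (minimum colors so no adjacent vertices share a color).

The graph has a maximum clique of size 3 (lower bound on chromatic number).
A valid 3-coloring: {0: 0, 1: 1, 2: 1, 3: 0, 4: 2, 5: 1}.
Chromatic number = 3.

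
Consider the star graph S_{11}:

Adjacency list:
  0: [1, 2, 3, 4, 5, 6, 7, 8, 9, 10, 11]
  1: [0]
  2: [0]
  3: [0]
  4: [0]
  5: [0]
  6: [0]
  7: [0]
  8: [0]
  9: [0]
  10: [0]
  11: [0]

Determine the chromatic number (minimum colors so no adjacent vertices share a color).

S_{11} has one hub adjacent to 11 leaves; leaves are pairwise non-adjacent.
Color the hub 0 and every leaf 1.
Chromatic number = 2.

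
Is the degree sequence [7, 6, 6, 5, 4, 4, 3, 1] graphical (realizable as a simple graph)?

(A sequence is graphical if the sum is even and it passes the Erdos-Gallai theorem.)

Sum of degrees = 36. Sum is even and passes Erdos-Gallai. The sequence IS graphical.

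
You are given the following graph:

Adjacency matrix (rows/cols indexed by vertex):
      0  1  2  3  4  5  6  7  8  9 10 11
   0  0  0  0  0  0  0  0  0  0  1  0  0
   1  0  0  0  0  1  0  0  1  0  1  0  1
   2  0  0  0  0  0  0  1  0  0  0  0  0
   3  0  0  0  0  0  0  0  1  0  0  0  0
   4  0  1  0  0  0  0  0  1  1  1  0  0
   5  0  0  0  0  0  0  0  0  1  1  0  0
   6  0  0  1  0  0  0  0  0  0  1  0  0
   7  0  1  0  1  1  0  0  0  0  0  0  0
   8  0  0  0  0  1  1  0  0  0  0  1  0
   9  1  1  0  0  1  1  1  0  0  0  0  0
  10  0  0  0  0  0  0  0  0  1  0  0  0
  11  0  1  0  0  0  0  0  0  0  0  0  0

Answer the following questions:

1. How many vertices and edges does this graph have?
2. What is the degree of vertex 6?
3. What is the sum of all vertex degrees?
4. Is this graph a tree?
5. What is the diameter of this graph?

Count: 12 vertices, 14 edges.
Vertex 6 has neighbors [2, 9], degree = 2.
Handshaking lemma: 2 * 14 = 28.
A tree on 12 vertices has 11 edges. This graph has 14 edges (3 extra). Not a tree.
Diameter (longest shortest path) = 5.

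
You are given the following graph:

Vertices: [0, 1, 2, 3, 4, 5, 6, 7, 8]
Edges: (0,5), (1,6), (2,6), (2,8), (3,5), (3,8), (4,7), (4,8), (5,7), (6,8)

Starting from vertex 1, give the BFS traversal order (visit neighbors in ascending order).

BFS from vertex 1 (neighbors processed in ascending order):
Visit order: 1, 6, 2, 8, 3, 4, 5, 7, 0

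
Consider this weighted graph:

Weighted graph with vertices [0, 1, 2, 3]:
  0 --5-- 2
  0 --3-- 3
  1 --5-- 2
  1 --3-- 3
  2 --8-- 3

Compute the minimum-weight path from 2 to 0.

Using Dijkstra's algorithm from vertex 2:
Shortest path: 2 -> 0
Total weight: 5 = 5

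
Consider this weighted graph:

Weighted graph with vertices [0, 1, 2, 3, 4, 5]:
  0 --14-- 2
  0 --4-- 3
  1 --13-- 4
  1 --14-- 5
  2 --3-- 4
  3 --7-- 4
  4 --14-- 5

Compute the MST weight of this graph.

Applying Kruskal's algorithm (sort edges by weight, add if no cycle):
  Add (2,4) w=3
  Add (0,3) w=4
  Add (3,4) w=7
  Add (1,4) w=13
  Skip (0,2) w=14 (creates cycle)
  Add (1,5) w=14
  Skip (4,5) w=14 (creates cycle)
MST weight = 41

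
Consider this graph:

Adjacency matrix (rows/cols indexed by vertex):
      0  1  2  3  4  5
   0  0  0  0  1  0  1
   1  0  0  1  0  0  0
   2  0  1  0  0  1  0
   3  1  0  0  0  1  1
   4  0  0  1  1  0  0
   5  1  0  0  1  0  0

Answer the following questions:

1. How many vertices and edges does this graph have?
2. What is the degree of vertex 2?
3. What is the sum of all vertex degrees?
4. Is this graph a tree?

Count: 6 vertices, 6 edges.
Vertex 2 has neighbors [1, 4], degree = 2.
Handshaking lemma: 2 * 6 = 12.
A tree on 6 vertices has 5 edges. This graph has 6 edges (1 extra). Not a tree.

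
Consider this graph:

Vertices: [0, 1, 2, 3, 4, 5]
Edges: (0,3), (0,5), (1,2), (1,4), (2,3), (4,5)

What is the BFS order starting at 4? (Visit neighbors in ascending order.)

BFS from vertex 4 (neighbors processed in ascending order):
Visit order: 4, 1, 5, 2, 0, 3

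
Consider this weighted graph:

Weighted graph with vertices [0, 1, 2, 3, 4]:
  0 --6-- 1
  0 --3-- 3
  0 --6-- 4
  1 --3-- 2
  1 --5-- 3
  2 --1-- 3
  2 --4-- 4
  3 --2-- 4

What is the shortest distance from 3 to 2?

Using Dijkstra's algorithm from vertex 3:
Shortest path: 3 -> 2
Total weight: 1 = 1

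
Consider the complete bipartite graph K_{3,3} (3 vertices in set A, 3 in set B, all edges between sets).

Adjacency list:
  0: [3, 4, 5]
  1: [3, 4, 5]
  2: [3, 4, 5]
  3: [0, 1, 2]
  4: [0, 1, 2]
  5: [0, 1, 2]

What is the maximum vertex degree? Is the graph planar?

Set-A vertices have degree 3; set-B vertices have degree 3. Maximum degree = max(3,3) = 3.
K_{3,3} contains K_{3,3} as a subgraph (since both sides have >= 3 vertices); by Kuratowski's theorem it is not planar.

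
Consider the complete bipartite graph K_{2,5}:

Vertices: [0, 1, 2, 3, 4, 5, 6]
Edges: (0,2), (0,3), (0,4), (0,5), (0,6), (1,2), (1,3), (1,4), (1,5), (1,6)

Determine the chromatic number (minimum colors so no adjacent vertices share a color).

K_{2,5} is bipartite: vertices split into two independent sets of size 2 and 5.
Color one set 0, the other 1. No adjacent vertices share a color.
Chromatic number = 2.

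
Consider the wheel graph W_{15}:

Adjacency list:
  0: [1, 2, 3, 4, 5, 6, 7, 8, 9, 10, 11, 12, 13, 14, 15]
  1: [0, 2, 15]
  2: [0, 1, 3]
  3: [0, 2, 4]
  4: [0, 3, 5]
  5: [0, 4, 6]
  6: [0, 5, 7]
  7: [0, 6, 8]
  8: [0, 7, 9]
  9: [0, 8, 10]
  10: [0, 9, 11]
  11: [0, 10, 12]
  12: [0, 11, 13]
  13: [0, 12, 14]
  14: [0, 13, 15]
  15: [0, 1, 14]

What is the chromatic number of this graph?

W_{15} = C_{15} plus a hub adjacent to every cycle vertex.
The outer cycle needs 3 colors (odd cycle); the hub is adjacent to all of them so needs a fresh color.
Chromatic number = 3 + 1 = 4.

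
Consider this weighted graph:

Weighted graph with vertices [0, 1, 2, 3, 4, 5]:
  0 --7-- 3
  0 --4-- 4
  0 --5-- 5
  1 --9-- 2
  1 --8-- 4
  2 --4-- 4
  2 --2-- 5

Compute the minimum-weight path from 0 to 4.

Using Dijkstra's algorithm from vertex 0:
Shortest path: 0 -> 4
Total weight: 4 = 4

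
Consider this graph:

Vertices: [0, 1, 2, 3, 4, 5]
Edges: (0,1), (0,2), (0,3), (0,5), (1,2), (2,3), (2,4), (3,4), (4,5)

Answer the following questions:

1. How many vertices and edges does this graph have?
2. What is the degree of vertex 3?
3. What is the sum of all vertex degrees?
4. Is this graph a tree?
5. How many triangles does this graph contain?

Count: 6 vertices, 9 edges.
Vertex 3 has neighbors [0, 2, 4], degree = 3.
Handshaking lemma: 2 * 9 = 18.
A tree on 6 vertices has 5 edges. This graph has 9 edges (4 extra). Not a tree.
Number of triangles = 3.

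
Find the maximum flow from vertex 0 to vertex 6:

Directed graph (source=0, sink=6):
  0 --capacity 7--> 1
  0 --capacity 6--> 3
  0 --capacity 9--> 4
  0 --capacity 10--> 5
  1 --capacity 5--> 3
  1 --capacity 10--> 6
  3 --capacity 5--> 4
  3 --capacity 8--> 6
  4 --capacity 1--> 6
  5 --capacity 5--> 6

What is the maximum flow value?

Computing max flow:
  Flow on (0->1): 7/7
  Flow on (0->3): 6/6
  Flow on (0->4): 1/9
  Flow on (0->5): 5/10
  Flow on (1->6): 7/10
  Flow on (3->6): 6/8
  Flow on (4->6): 1/1
  Flow on (5->6): 5/5
Maximum flow = 19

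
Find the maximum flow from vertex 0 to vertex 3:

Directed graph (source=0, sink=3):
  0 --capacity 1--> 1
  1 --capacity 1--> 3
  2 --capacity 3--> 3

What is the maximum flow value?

Computing max flow:
  Flow on (0->1): 1/1
  Flow on (1->3): 1/1
Maximum flow = 1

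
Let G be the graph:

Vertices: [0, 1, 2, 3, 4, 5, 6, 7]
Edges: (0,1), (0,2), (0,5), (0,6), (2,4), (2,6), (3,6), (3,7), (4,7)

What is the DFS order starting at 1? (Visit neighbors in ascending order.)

DFS from vertex 1 (neighbors processed in ascending order):
Visit order: 1, 0, 2, 4, 7, 3, 6, 5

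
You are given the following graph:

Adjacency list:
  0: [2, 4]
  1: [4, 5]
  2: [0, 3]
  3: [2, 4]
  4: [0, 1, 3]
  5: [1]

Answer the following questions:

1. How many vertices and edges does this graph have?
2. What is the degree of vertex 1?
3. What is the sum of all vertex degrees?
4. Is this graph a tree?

Count: 6 vertices, 6 edges.
Vertex 1 has neighbors [4, 5], degree = 2.
Handshaking lemma: 2 * 6 = 12.
A tree on 6 vertices has 5 edges. This graph has 6 edges (1 extra). Not a tree.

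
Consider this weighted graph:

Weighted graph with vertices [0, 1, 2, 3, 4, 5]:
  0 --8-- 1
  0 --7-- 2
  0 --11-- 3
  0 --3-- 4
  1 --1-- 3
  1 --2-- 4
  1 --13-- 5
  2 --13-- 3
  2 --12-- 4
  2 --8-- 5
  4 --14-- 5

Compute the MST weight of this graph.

Applying Kruskal's algorithm (sort edges by weight, add if no cycle):
  Add (1,3) w=1
  Add (1,4) w=2
  Add (0,4) w=3
  Add (0,2) w=7
  Skip (0,1) w=8 (creates cycle)
  Add (2,5) w=8
  Skip (0,3) w=11 (creates cycle)
  Skip (2,4) w=12 (creates cycle)
  Skip (1,5) w=13 (creates cycle)
  Skip (2,3) w=13 (creates cycle)
  Skip (4,5) w=14 (creates cycle)
MST weight = 21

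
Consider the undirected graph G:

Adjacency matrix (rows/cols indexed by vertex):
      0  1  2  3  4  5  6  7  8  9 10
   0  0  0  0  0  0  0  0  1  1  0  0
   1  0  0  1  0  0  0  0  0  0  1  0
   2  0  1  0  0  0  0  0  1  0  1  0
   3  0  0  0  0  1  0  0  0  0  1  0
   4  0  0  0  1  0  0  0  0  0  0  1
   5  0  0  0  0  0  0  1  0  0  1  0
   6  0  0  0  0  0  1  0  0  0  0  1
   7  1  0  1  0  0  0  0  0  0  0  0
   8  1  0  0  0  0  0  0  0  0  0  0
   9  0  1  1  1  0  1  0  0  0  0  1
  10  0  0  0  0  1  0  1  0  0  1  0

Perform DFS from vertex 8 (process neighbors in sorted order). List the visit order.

DFS from vertex 8 (neighbors processed in ascending order):
Visit order: 8, 0, 7, 2, 1, 9, 3, 4, 10, 6, 5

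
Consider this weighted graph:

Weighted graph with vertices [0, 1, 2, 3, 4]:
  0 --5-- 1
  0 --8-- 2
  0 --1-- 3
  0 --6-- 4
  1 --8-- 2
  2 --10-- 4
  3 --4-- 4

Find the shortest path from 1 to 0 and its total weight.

Using Dijkstra's algorithm from vertex 1:
Shortest path: 1 -> 0
Total weight: 5 = 5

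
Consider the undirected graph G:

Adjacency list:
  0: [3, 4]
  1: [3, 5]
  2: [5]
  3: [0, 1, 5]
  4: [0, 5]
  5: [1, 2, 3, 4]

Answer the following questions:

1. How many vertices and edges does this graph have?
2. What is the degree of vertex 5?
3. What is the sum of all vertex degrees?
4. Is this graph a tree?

Count: 6 vertices, 7 edges.
Vertex 5 has neighbors [1, 2, 3, 4], degree = 4.
Handshaking lemma: 2 * 7 = 14.
A tree on 6 vertices has 5 edges. This graph has 7 edges (2 extra). Not a tree.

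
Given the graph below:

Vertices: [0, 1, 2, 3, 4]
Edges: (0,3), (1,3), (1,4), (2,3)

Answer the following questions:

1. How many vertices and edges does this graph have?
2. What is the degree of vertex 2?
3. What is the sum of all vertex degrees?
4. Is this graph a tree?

Count: 5 vertices, 4 edges.
Vertex 2 has neighbors [3], degree = 1.
Handshaking lemma: 2 * 4 = 8.
A graph is a tree iff it is connected and has exactly n-1 edges. This graph is connected (all 5 vertices in one component) and has 5-1 = 4 edges. It is a tree.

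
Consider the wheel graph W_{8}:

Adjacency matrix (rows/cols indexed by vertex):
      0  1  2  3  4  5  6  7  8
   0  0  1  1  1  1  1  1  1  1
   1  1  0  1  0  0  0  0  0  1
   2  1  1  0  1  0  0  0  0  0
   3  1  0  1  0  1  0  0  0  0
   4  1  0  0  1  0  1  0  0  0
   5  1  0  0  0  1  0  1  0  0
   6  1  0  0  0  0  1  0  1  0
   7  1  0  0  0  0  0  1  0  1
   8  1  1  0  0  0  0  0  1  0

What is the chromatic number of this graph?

W_{8} = C_{8} plus a hub adjacent to every cycle vertex.
The outer cycle needs 2 colors (even cycle); the hub is adjacent to all of them so needs a fresh color.
Chromatic number = 2 + 1 = 3.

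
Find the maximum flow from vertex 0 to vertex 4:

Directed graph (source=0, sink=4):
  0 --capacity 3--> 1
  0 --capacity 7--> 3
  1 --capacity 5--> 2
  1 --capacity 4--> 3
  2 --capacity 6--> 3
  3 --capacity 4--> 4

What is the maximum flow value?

Computing max flow:
  Flow on (0->3): 4/7
  Flow on (3->4): 4/4
Maximum flow = 4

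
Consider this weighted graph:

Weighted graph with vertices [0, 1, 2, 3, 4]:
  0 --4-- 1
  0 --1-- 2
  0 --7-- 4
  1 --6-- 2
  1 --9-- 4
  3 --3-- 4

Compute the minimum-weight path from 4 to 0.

Using Dijkstra's algorithm from vertex 4:
Shortest path: 4 -> 0
Total weight: 7 = 7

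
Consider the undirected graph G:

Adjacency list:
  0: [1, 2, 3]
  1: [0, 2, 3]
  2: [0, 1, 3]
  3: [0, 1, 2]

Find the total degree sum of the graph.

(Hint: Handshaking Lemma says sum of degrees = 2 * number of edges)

Count edges: 6 edges.
By Handshaking Lemma: sum of degrees = 2 * 6 = 12.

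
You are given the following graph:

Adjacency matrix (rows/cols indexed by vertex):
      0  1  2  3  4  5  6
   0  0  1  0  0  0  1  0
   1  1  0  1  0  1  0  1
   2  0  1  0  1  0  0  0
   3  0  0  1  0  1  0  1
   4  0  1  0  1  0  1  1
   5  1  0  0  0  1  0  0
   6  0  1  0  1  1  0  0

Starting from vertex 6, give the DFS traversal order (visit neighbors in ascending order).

DFS from vertex 6 (neighbors processed in ascending order):
Visit order: 6, 1, 0, 5, 4, 3, 2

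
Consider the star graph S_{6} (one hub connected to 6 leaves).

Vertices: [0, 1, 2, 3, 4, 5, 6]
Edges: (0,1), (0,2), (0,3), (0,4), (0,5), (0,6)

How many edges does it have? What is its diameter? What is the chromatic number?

Star graph S_{6}: the hub connects to all 6 leaves.
Edges = 6.
Diameter = 2 (any leaf to hub is 1, leaf to leaf through hub is 2).
Star graphs are bipartite (hub vs leaves), so chromatic number = 2.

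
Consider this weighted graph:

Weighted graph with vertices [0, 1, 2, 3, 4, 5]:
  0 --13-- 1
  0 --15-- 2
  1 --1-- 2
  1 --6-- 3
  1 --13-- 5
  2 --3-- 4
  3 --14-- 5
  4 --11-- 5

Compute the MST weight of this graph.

Applying Kruskal's algorithm (sort edges by weight, add if no cycle):
  Add (1,2) w=1
  Add (2,4) w=3
  Add (1,3) w=6
  Add (4,5) w=11
  Add (0,1) w=13
  Skip (1,5) w=13 (creates cycle)
  Skip (3,5) w=14 (creates cycle)
  Skip (0,2) w=15 (creates cycle)
MST weight = 34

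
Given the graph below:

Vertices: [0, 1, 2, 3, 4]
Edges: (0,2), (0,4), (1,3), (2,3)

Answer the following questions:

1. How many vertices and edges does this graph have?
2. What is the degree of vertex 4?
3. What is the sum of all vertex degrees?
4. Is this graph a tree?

Count: 5 vertices, 4 edges.
Vertex 4 has neighbors [0], degree = 1.
Handshaking lemma: 2 * 4 = 8.
A graph is a tree iff it is connected and has exactly n-1 edges. This graph is connected (all 5 vertices in one component) and has 5-1 = 4 edges. It is a tree.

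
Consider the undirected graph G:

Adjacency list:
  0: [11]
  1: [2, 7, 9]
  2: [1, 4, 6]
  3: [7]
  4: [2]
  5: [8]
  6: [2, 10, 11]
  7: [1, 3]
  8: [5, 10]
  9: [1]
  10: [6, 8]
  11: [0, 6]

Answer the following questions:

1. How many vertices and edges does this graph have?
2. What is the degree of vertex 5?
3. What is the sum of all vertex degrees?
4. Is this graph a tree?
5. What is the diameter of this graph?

Count: 12 vertices, 11 edges.
Vertex 5 has neighbors [8], degree = 1.
Handshaking lemma: 2 * 11 = 22.
A graph is a tree iff it is connected and has exactly n-1 edges. This graph is connected (all 12 vertices in one component) and has 12-1 = 11 edges. It is a tree.
Diameter (longest shortest path) = 7.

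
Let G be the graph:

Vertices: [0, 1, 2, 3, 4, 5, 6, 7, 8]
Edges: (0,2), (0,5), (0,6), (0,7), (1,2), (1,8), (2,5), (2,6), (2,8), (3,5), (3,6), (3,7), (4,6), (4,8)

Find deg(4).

Vertex 4 has neighbors [6, 8], so deg(4) = 2.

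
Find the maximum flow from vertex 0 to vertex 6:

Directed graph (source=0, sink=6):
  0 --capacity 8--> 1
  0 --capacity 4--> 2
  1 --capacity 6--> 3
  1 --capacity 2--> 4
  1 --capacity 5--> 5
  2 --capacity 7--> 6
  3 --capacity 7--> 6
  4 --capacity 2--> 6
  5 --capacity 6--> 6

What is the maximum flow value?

Computing max flow:
  Flow on (0->1): 8/8
  Flow on (0->2): 4/4
  Flow on (1->3): 6/6
  Flow on (1->4): 2/2
  Flow on (2->6): 4/7
  Flow on (3->6): 6/7
  Flow on (4->6): 2/2
Maximum flow = 12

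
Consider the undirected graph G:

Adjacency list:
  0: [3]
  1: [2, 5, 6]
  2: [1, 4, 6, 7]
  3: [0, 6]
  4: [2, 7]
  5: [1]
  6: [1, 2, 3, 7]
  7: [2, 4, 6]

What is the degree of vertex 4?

Vertex 4 has neighbors [2, 7], so deg(4) = 2.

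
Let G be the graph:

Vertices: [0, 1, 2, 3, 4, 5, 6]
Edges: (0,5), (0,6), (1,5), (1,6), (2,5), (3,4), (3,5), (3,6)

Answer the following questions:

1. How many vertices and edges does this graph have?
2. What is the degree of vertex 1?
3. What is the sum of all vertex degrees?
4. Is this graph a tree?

Count: 7 vertices, 8 edges.
Vertex 1 has neighbors [5, 6], degree = 2.
Handshaking lemma: 2 * 8 = 16.
A tree on 7 vertices has 6 edges. This graph has 8 edges (2 extra). Not a tree.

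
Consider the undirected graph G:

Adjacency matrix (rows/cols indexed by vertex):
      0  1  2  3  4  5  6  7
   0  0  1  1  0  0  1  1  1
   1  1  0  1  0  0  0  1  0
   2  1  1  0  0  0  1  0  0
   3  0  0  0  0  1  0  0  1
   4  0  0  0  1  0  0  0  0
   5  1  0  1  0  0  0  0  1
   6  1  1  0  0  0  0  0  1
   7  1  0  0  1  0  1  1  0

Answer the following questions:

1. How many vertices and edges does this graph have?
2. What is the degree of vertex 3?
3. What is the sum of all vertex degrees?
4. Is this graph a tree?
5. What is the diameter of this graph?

Count: 8 vertices, 12 edges.
Vertex 3 has neighbors [4, 7], degree = 2.
Handshaking lemma: 2 * 12 = 24.
A tree on 8 vertices has 7 edges. This graph has 12 edges (5 extra). Not a tree.
Diameter (longest shortest path) = 4.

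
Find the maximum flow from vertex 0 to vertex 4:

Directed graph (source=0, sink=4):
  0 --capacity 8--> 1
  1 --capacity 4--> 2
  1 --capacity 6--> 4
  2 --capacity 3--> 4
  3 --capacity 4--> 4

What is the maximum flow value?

Computing max flow:
  Flow on (0->1): 8/8
  Flow on (1->2): 2/4
  Flow on (1->4): 6/6
  Flow on (2->4): 2/3
Maximum flow = 8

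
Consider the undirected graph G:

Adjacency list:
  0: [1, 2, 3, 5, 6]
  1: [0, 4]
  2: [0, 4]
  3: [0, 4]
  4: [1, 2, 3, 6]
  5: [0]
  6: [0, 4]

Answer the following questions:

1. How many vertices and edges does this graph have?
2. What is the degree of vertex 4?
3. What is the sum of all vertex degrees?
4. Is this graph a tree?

Count: 7 vertices, 9 edges.
Vertex 4 has neighbors [1, 2, 3, 6], degree = 4.
Handshaking lemma: 2 * 9 = 18.
A tree on 7 vertices has 6 edges. This graph has 9 edges (3 extra). Not a tree.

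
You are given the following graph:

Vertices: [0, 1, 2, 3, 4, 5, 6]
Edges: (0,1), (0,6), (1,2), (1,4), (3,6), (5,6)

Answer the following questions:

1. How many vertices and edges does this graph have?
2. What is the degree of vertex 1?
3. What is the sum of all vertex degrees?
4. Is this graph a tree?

Count: 7 vertices, 6 edges.
Vertex 1 has neighbors [0, 2, 4], degree = 3.
Handshaking lemma: 2 * 6 = 12.
A graph is a tree iff it is connected and has exactly n-1 edges. This graph is connected (all 7 vertices in one component) and has 7-1 = 6 edges. It is a tree.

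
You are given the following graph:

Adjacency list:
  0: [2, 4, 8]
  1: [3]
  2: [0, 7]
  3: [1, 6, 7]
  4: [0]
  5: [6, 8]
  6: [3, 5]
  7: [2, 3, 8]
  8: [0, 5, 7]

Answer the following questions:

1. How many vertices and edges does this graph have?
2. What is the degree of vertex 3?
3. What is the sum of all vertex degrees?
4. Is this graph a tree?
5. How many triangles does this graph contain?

Count: 9 vertices, 10 edges.
Vertex 3 has neighbors [1, 6, 7], degree = 3.
Handshaking lemma: 2 * 10 = 20.
A tree on 9 vertices has 8 edges. This graph has 10 edges (2 extra). Not a tree.
Number of triangles = 0.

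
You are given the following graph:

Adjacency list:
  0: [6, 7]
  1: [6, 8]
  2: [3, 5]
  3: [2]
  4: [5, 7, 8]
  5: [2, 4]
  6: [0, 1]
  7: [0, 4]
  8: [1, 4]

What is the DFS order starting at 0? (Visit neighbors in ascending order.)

DFS from vertex 0 (neighbors processed in ascending order):
Visit order: 0, 6, 1, 8, 4, 5, 2, 3, 7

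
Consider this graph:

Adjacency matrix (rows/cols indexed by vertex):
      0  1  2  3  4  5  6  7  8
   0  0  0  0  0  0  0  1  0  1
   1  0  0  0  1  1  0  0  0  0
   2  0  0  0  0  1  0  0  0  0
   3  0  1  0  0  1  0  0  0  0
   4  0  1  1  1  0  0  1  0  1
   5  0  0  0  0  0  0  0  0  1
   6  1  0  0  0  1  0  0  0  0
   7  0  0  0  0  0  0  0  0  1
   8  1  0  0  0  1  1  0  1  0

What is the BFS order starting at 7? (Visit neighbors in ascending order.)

BFS from vertex 7 (neighbors processed in ascending order):
Visit order: 7, 8, 0, 4, 5, 6, 1, 2, 3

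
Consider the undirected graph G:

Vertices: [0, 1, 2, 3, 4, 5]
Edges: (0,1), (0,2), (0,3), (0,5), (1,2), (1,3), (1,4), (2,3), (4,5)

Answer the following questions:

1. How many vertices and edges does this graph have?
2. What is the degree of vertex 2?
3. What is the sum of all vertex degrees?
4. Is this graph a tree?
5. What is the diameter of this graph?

Count: 6 vertices, 9 edges.
Vertex 2 has neighbors [0, 1, 3], degree = 3.
Handshaking lemma: 2 * 9 = 18.
A tree on 6 vertices has 5 edges. This graph has 9 edges (4 extra). Not a tree.
Diameter (longest shortest path) = 2.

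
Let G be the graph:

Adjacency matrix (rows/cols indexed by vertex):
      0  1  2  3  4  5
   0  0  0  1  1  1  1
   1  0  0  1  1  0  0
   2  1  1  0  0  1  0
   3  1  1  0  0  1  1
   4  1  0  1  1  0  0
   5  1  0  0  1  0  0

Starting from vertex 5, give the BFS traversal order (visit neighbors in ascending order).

BFS from vertex 5 (neighbors processed in ascending order):
Visit order: 5, 0, 3, 2, 4, 1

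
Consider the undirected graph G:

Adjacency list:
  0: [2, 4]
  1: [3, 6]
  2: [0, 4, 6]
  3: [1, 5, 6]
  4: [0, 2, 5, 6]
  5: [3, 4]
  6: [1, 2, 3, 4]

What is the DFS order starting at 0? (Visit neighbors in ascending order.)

DFS from vertex 0 (neighbors processed in ascending order):
Visit order: 0, 2, 4, 5, 3, 1, 6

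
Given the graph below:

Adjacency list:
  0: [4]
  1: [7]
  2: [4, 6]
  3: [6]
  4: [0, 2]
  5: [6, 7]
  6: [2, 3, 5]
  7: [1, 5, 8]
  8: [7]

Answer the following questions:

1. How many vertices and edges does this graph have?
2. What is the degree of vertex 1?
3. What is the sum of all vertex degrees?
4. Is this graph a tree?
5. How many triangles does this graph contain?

Count: 9 vertices, 8 edges.
Vertex 1 has neighbors [7], degree = 1.
Handshaking lemma: 2 * 8 = 16.
A graph is a tree iff it is connected and has exactly n-1 edges. This graph is connected (all 9 vertices in one component) and has 9-1 = 8 edges. It is a tree.
Number of triangles = 0.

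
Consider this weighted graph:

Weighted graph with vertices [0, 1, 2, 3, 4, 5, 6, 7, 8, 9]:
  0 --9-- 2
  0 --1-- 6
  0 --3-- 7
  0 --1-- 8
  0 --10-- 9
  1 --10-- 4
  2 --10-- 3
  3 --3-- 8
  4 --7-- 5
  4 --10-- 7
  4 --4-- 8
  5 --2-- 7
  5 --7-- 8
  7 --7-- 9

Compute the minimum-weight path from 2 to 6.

Using Dijkstra's algorithm from vertex 2:
Shortest path: 2 -> 0 -> 6
Total weight: 9 + 1 = 10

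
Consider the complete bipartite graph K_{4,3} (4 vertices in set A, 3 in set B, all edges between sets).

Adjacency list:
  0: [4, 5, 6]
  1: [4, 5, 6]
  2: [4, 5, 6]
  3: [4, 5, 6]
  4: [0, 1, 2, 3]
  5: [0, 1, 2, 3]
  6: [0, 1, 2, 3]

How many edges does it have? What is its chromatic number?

K_{4,3} has 4 * 3 = 12 edges.
Bipartite graphs have chromatic number 2 (color each partition differently).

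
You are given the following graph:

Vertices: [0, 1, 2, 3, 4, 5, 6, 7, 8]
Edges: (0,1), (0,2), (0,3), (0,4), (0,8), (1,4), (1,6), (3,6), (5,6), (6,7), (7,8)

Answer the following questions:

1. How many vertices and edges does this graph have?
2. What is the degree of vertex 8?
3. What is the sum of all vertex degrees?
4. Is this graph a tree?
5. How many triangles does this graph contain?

Count: 9 vertices, 11 edges.
Vertex 8 has neighbors [0, 7], degree = 2.
Handshaking lemma: 2 * 11 = 22.
A tree on 9 vertices has 8 edges. This graph has 11 edges (3 extra). Not a tree.
Number of triangles = 1.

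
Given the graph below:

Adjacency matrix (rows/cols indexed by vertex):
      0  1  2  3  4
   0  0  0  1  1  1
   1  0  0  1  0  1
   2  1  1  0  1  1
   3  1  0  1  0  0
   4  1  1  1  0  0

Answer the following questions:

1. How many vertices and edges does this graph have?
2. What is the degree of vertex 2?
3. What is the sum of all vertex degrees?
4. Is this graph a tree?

Count: 5 vertices, 7 edges.
Vertex 2 has neighbors [0, 1, 3, 4], degree = 4.
Handshaking lemma: 2 * 7 = 14.
A tree on 5 vertices has 4 edges. This graph has 7 edges (3 extra). Not a tree.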